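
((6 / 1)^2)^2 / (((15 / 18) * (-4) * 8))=-243 / 5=-48.60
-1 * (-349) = 349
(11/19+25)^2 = 236196/361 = 654.28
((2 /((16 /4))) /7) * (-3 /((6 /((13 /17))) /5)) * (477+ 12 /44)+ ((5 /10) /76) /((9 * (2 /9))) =-3704813 /56848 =-65.17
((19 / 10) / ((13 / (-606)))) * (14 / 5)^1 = -80598 / 325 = -247.99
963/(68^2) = 963/4624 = 0.21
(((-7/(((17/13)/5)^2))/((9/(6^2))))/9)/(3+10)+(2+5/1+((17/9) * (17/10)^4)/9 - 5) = 59518673/234090000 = 0.25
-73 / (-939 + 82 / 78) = 2847 / 36580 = 0.08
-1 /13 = -0.08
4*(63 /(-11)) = -252 /11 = -22.91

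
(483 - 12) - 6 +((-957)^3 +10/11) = -9641137298/11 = -876467027.09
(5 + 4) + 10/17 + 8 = 299/17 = 17.59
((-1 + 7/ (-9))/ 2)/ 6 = -4/ 27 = -0.15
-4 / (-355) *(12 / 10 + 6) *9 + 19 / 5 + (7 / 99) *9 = 100876 / 19525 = 5.17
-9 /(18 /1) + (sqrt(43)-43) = -36.94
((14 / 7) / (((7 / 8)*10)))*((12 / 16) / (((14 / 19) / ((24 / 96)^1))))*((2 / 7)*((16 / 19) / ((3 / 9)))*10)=144 / 343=0.42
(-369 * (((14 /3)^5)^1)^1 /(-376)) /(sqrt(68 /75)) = 6890870 * sqrt(51) /21573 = 2281.12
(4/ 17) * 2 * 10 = 80/ 17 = 4.71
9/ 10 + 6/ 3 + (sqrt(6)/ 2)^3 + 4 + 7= 3*sqrt(6)/ 4 + 139/ 10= 15.74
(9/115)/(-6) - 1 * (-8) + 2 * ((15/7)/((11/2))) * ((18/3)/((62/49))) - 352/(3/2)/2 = -24858709/235290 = -105.65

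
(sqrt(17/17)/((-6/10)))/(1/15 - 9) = 0.19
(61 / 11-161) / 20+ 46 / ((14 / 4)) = 827 / 154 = 5.37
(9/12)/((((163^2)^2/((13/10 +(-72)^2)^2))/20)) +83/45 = 61391702419/25412823396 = 2.42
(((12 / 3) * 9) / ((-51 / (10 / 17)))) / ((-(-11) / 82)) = -9840 / 3179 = -3.10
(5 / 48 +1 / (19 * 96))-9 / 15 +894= 8148763 / 9120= 893.50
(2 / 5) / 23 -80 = -9198 / 115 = -79.98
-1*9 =-9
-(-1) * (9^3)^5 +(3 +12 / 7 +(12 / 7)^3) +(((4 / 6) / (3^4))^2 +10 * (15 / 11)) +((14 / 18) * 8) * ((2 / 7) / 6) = 45870871777027069172678 / 222791877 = 205891132094672.68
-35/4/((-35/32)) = 8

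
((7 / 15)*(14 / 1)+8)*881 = 192058 / 15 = 12803.87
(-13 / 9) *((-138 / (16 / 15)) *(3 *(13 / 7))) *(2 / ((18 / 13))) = 252655 / 168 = 1503.90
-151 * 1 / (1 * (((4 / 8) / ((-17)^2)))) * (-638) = 55683364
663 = 663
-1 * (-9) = 9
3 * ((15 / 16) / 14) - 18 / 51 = -0.15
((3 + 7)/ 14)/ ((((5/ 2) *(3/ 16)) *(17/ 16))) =512/ 357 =1.43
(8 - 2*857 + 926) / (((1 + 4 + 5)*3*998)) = -13 / 499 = -0.03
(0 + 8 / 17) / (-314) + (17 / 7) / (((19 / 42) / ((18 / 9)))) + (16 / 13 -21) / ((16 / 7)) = 22006111 / 10547888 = 2.09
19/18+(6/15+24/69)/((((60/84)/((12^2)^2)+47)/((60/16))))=3149800585/2824369686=1.12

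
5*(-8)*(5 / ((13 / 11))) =-2200 / 13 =-169.23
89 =89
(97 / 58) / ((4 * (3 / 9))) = 291 / 232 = 1.25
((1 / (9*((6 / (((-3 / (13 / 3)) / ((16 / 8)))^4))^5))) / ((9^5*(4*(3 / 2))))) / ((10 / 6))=94143178827 / 6377007646467010928748863160320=0.00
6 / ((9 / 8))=16 / 3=5.33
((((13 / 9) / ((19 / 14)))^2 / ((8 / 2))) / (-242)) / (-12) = 8281 / 84915864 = 0.00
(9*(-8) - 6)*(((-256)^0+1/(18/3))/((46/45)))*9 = -36855/46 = -801.20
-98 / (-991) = 98 / 991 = 0.10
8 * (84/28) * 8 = 192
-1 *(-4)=4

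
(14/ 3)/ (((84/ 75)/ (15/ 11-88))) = -23825/ 66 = -360.98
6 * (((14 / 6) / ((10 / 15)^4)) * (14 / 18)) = 441 / 8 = 55.12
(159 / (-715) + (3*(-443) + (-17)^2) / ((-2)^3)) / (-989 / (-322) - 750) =-1299074 / 7476755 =-0.17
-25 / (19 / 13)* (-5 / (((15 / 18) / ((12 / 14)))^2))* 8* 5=3619.33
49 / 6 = 8.17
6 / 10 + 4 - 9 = -22 / 5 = -4.40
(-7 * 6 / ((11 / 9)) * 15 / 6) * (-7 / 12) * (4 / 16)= 2205 / 176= 12.53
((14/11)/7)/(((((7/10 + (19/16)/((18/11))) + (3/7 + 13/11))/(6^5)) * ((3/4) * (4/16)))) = 836075520/336641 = 2483.58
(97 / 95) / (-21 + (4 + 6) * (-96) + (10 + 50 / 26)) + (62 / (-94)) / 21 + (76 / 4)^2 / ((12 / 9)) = 639570979571 / 2362502940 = 270.72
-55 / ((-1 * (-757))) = -55 / 757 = -0.07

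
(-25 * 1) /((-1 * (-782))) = -25 /782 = -0.03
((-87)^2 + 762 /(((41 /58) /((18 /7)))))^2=8808020844561 /82369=106933686.76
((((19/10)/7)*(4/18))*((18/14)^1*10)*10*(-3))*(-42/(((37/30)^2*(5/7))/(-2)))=-2462400/1369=-1798.69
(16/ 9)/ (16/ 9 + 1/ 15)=80/ 83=0.96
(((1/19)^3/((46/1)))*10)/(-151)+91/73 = 2167738572/1738955411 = 1.25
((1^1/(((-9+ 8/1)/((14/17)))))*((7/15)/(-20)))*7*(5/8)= 0.08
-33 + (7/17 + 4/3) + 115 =4271/51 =83.75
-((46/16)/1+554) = -556.88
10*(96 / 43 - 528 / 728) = 15.07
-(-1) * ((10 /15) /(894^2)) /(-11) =-1 /13187394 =-0.00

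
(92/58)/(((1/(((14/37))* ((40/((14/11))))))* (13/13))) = 18.86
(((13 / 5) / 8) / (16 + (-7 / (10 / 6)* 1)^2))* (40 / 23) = 325 / 19343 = 0.02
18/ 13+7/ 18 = 415/ 234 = 1.77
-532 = -532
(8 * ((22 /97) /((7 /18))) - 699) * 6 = -2828718 /679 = -4166.01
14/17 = 0.82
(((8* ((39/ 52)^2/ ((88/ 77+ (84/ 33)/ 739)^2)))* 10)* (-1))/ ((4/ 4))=-145707813405/ 4254691984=-34.25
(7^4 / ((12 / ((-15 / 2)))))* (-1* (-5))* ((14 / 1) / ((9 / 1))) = -420175 / 36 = -11671.53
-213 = -213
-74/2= -37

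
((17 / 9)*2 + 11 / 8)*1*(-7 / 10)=-2597 / 720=-3.61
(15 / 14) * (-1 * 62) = -465 / 7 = -66.43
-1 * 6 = -6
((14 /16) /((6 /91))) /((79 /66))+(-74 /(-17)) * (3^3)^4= 24854551807 /10744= 2313342.50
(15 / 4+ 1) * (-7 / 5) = -133 / 20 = -6.65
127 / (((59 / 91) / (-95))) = -1097915 / 59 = -18608.73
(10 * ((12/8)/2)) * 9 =135/2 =67.50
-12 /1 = -12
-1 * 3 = -3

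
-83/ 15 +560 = 8317/ 15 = 554.47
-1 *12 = -12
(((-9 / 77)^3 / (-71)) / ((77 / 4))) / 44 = 729 / 27454525021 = 0.00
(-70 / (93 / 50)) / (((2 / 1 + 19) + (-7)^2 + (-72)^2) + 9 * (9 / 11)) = -308 / 43059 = -0.01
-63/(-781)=63/781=0.08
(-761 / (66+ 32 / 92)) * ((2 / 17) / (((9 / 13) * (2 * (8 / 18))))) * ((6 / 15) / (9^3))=-227539 / 189117180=-0.00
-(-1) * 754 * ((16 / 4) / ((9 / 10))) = 30160 / 9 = 3351.11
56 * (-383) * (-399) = 8557752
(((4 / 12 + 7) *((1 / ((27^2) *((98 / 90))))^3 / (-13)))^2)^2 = 57191406250000 / 35353434838566302647846448301986497766662437029601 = 0.00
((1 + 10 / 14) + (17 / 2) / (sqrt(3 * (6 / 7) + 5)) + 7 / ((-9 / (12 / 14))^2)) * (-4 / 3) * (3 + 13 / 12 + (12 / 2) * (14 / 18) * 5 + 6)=-6817 * sqrt(371) / 954 - 6416 / 81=-216.85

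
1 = 1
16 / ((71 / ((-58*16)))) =-14848 / 71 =-209.13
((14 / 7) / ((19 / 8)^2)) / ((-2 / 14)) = -896 / 361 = -2.48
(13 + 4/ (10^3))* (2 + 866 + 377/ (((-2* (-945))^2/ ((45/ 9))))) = 2016000162187/ 178605000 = 11287.48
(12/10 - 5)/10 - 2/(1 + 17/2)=-561/950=-0.59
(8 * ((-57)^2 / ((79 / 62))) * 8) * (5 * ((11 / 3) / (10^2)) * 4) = 47270784 / 395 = 119672.87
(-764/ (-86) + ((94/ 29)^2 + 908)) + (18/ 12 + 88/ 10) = 339096929/ 361630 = 937.69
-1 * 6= -6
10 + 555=565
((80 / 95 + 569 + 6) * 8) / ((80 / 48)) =262584 / 95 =2764.04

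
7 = 7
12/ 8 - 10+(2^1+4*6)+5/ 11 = 395/ 22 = 17.95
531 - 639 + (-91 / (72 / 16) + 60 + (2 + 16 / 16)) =-587 / 9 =-65.22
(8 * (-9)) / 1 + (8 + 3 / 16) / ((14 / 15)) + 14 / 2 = -12595 / 224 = -56.23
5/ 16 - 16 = -251/ 16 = -15.69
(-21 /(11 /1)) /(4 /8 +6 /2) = -6 /11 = -0.55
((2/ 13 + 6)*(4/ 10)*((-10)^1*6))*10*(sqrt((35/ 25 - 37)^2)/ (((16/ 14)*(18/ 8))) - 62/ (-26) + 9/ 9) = -12901120/ 507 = -25446.00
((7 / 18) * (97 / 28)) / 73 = 97 / 5256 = 0.02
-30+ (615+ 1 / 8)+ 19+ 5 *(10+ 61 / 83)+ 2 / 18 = 3931675 / 5976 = 657.91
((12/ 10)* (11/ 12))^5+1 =261051/ 100000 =2.61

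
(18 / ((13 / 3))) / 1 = 54 / 13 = 4.15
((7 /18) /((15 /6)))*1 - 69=-3098 /45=-68.84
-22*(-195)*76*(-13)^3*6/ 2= -2148929640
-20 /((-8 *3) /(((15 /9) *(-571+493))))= -325 /3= -108.33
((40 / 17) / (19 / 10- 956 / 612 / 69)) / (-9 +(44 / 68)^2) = -897345 / 6143983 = -0.15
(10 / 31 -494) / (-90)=7652 / 1395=5.49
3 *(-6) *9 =-162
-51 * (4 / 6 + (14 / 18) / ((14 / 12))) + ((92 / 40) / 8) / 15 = -67.98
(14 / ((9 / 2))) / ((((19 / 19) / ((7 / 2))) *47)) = 98 / 423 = 0.23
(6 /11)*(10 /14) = 30 /77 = 0.39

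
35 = 35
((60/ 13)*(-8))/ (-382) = 240/ 2483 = 0.10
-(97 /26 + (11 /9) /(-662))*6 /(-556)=72205 /1794351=0.04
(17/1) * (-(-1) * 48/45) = 272/15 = 18.13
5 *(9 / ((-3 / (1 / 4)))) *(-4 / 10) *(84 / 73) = 126 / 73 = 1.73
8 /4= 2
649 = 649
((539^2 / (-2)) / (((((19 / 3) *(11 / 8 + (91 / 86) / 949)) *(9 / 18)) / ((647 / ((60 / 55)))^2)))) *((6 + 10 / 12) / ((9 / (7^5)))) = -31830014357574184253117 / 212732892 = -149624320237108.35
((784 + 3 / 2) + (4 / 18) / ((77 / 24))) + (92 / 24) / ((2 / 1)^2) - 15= 475261 / 616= 771.53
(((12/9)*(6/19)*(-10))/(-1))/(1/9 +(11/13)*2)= 9360/4009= 2.33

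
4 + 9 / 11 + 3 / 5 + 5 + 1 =628 / 55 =11.42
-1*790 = -790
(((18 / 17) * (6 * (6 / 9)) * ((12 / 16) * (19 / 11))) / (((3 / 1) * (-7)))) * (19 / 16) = -0.31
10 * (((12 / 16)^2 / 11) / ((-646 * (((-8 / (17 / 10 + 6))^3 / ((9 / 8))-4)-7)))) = 16808715 / 254745019856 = 0.00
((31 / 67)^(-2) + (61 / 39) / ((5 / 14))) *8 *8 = 108547136 / 187395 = 579.24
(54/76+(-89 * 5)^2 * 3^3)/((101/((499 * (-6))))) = -158494525.52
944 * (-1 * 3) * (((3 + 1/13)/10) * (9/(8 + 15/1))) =-101952/299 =-340.98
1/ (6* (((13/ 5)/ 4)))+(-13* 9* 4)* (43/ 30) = -670.54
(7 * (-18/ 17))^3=-2000376/ 4913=-407.16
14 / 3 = 4.67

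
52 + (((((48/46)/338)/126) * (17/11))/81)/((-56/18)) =5883021127/113135022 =52.00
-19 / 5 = -3.80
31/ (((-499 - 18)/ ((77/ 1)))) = -217/ 47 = -4.62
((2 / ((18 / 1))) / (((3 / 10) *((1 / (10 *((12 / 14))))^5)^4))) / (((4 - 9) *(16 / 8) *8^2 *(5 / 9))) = -380849837506560000000000000000000 / 79792266297612001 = -4773016924798863.12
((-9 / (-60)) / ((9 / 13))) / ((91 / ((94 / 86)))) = 47 / 18060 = 0.00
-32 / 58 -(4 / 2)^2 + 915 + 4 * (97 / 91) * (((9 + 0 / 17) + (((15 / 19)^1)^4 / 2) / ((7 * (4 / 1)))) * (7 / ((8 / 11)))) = 7043857900215 / 5502673904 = 1280.08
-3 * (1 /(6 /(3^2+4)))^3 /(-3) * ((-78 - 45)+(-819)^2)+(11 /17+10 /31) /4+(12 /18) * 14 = 6821267.38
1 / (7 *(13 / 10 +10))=10 / 791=0.01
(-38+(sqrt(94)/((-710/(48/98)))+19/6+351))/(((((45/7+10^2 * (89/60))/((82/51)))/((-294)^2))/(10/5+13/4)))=82353476457/55250 - 31894884 * sqrt(94)/9806875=1490529.13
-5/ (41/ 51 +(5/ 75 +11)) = -425/ 1009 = -0.42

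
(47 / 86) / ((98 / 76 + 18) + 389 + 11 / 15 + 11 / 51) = 227715 / 170517403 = 0.00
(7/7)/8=1/8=0.12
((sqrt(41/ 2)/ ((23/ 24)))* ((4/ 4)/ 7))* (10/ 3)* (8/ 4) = 80* sqrt(82)/ 161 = 4.50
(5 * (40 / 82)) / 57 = 100 / 2337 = 0.04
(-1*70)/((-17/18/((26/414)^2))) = 23660/80937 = 0.29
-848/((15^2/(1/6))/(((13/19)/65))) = -424/64125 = -0.01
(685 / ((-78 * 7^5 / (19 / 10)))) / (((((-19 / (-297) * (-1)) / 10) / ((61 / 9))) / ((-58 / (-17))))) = 13329415 / 3714347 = 3.59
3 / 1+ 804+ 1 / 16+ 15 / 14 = 90511 / 112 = 808.13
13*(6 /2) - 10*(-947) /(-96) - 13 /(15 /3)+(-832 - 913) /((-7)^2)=-1150811 /11760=-97.86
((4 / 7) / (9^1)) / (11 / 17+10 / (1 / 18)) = 68 / 193473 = 0.00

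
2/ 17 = 0.12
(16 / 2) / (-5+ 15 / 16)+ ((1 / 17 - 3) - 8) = -12.91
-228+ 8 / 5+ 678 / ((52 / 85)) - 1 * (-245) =146493 / 130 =1126.87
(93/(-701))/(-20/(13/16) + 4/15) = 18135/3328348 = 0.01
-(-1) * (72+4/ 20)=361/ 5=72.20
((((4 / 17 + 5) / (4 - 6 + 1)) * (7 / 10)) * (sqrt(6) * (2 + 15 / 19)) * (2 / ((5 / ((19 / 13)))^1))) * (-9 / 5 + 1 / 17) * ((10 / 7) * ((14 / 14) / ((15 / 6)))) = 2792464 * sqrt(6) / 469625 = 14.57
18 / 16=9 / 8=1.12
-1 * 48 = -48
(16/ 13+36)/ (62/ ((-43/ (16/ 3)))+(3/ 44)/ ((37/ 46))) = -50822904/ 10381631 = -4.90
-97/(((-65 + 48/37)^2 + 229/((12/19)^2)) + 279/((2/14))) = -19122192/1298165125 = -0.01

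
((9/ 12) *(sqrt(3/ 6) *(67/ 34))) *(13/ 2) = 2613 *sqrt(2)/ 544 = 6.79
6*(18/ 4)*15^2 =6075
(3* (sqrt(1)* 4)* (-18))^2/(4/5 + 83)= 233280/419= 556.75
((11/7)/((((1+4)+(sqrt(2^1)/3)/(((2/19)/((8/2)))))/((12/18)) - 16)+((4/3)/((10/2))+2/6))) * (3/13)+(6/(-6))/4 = -5897989/24009076+62700 * sqrt(2)/6002269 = -0.23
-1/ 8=-0.12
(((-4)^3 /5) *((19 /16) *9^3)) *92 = -5097168 /5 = -1019433.60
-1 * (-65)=65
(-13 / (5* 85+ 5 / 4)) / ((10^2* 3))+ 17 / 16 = 2173667 / 2046000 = 1.06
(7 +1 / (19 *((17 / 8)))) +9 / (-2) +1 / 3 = 5539 / 1938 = 2.86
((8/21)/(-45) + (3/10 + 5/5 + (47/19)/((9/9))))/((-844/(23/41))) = -3109807/1242629640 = -0.00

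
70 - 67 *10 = -600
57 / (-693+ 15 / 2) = -38 / 457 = -0.08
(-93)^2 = 8649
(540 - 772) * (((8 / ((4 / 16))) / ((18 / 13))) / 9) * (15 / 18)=-120640 / 243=-496.46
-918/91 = -10.09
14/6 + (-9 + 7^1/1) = 1/3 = 0.33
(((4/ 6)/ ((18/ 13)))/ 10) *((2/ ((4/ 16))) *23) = 1196/ 135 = 8.86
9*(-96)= -864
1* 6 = 6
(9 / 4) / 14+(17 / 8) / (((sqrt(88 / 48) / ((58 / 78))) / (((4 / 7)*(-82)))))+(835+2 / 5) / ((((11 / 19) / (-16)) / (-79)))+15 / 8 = 2808818431 / 1540 - 20213*sqrt(66) / 3003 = 1823853.39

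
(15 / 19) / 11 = 15 / 209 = 0.07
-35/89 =-0.39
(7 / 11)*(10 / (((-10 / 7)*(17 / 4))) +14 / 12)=-343 / 1122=-0.31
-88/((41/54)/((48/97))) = -228096/3977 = -57.35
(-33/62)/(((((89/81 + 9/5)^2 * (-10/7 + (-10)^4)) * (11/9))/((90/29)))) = -93002175/5781501198584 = -0.00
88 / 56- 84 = -577 / 7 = -82.43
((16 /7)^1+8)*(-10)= -102.86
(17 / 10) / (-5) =-17 / 50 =-0.34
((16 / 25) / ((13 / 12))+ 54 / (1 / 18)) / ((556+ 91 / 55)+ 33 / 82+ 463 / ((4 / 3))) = 10759056 / 10014745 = 1.07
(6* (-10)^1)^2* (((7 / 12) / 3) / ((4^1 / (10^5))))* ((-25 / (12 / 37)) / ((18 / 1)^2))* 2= -2023437500 / 243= -8326903.29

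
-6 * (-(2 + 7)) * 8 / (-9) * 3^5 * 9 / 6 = -17496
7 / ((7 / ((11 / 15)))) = 11 / 15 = 0.73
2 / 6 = 1 / 3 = 0.33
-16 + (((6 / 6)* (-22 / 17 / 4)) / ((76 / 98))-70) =-111651 / 1292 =-86.42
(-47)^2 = 2209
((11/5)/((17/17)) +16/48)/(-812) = -19/6090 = -0.00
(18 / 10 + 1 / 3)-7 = -73 / 15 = -4.87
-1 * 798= -798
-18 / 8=-9 / 4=-2.25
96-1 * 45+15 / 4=219 / 4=54.75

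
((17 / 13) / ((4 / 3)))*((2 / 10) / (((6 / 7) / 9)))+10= 6271 / 520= 12.06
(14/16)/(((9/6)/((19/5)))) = 133/60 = 2.22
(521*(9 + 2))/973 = 5731/973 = 5.89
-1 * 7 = -7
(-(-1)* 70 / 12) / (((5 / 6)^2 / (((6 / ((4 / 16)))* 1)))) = 1008 / 5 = 201.60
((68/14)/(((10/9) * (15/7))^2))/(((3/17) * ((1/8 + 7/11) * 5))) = 267036/209375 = 1.28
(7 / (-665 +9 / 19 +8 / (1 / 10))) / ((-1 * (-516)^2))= 133 / 2957039136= 0.00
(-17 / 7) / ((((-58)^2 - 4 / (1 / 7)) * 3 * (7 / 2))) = -17 / 245196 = -0.00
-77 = -77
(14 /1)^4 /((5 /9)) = 345744 /5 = 69148.80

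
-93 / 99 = -31 / 33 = -0.94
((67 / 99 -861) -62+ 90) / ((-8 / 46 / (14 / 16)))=414575 / 99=4187.63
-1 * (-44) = 44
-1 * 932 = -932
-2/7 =-0.29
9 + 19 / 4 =55 / 4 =13.75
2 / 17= 0.12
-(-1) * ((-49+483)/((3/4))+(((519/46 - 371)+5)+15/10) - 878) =-45026/69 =-652.55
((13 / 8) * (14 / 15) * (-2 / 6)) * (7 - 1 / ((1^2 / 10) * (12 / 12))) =91 / 60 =1.52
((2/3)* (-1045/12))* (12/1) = -2090/3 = -696.67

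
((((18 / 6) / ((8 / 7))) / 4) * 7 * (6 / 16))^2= 2.97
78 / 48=13 / 8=1.62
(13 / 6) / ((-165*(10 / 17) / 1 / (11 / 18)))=-221 / 16200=-0.01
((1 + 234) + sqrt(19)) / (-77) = -235 / 77 - sqrt(19) / 77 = -3.11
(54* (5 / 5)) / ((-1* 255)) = -18 / 85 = -0.21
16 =16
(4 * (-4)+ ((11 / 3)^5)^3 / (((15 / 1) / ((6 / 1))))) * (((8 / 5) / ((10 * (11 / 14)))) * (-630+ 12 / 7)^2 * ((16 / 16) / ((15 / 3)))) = 143640907732273279054016 / 76726794375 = 1872108810257.76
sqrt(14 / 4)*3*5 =15*sqrt(14) / 2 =28.06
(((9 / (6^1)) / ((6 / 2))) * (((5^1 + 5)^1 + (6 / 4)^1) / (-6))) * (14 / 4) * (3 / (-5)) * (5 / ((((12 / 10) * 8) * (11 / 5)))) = 4025 / 8448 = 0.48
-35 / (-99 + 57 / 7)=245 / 636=0.39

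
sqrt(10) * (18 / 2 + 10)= 19 * sqrt(10)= 60.08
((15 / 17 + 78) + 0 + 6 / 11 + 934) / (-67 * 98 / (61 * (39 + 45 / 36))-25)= -265883933 / 7260649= -36.62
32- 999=-967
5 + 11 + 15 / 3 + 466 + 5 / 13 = 6336 / 13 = 487.38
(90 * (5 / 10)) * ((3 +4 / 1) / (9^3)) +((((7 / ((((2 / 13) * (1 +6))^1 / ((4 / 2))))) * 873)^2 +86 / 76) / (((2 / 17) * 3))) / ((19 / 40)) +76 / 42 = 157256830873361 / 204687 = 768279523.73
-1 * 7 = -7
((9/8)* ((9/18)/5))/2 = 9/160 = 0.06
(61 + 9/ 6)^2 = 15625/ 4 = 3906.25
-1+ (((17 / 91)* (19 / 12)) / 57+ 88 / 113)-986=-365085347 / 370188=-986.22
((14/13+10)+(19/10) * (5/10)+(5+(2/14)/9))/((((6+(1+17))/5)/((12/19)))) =279161/124488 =2.24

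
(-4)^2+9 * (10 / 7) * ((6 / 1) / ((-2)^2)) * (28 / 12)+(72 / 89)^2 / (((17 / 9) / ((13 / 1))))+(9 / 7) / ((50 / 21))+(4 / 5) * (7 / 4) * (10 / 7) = 458131689 / 6732850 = 68.04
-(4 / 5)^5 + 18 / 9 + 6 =23976 / 3125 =7.67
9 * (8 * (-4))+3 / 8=-2301 / 8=-287.62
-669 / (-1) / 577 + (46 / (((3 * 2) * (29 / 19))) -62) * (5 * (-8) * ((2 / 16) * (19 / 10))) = 542.44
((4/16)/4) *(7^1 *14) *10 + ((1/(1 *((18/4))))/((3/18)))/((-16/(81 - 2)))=164/3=54.67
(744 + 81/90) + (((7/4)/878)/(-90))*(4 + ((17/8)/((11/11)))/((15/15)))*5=1883582221/2528640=744.90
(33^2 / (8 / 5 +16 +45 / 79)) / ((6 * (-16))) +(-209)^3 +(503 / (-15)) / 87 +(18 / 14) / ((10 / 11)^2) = -95765771764005131 / 10489903200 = -9129328.45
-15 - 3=-18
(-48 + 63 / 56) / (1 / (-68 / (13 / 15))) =95625 / 26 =3677.88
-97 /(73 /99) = -9603 /73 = -131.55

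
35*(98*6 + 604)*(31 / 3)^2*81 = 360836280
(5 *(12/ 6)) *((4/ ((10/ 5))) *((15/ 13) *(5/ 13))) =1500/ 169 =8.88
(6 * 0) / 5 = 0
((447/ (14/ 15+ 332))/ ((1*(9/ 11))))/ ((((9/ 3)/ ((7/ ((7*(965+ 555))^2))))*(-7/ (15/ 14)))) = -149/ 28782408704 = -0.00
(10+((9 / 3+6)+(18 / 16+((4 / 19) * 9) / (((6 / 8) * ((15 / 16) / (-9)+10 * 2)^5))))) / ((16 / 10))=2429944488682564337 / 193188125482760000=12.58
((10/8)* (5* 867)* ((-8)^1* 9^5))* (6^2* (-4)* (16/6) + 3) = 975273951150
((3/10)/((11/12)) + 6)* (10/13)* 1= 696/143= 4.87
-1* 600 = -600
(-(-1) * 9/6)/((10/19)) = 57/20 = 2.85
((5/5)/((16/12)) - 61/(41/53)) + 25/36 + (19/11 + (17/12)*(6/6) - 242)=-5134883/16236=-316.27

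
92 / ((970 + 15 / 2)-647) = 184 / 661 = 0.28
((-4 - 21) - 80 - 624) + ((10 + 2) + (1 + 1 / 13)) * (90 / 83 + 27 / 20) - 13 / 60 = -45148577 / 64740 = -697.38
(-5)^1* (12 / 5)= -12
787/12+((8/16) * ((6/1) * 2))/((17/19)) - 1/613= 9039707/125052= 72.29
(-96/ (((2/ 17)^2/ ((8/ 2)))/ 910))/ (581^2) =-3606720/ 48223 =-74.79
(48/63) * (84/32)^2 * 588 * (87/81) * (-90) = -298410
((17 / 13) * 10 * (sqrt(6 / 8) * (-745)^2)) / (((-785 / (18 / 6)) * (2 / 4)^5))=-905800800 * sqrt(3) / 2041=-768688.39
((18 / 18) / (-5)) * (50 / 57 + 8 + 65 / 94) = -51269 / 26790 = -1.91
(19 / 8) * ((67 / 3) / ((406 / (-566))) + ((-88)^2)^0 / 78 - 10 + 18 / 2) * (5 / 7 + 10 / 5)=-61203579 / 295568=-207.07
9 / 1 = 9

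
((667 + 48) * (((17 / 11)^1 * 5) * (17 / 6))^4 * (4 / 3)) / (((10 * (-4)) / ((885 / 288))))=-16720018616396875 / 993586176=-16827950.13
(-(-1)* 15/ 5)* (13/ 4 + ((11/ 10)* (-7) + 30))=1533/ 20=76.65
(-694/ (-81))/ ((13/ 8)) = 5.27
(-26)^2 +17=693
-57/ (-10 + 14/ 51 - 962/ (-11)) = -31977/ 43606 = -0.73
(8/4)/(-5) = -2/5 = -0.40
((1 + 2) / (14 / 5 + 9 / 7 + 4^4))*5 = 525 / 9103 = 0.06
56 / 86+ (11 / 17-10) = -6361 / 731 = -8.70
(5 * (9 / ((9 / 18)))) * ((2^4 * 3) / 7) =4320 / 7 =617.14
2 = 2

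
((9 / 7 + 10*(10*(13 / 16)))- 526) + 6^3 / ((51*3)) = -210417 / 476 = -442.05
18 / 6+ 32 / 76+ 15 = 350 / 19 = 18.42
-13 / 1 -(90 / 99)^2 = -1673 / 121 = -13.83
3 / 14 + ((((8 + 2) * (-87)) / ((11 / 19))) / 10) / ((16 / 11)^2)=-126897 / 1792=-70.81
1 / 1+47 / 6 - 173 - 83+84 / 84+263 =16.83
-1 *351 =-351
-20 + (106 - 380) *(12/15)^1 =-1196/5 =-239.20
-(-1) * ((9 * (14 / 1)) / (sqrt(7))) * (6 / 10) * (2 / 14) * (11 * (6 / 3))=1188 * sqrt(7) / 35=89.80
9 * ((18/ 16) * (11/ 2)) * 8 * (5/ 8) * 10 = 22275/ 8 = 2784.38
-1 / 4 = -0.25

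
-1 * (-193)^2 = -37249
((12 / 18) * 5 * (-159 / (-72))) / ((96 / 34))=4505 / 1728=2.61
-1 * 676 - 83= -759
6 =6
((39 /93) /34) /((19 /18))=117 /10013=0.01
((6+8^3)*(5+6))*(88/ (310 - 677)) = -1366.28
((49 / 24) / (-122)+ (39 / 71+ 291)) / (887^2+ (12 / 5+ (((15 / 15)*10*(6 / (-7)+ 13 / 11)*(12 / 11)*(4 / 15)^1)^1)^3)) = 184135160157170915 / 496933970254386198768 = 0.00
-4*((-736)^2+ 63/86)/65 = -93171838/2795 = -33335.18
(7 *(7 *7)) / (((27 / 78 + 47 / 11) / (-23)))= -2256254 / 1321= -1707.99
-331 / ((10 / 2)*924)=-331 / 4620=-0.07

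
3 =3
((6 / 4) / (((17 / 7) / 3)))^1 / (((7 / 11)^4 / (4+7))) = 1449459 / 11662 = 124.29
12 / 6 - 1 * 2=0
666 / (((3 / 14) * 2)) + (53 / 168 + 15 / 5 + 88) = 276413 / 168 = 1645.32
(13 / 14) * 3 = 39 / 14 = 2.79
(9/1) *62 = 558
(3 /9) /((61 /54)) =18 /61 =0.30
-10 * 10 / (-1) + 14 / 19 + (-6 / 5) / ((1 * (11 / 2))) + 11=116537 / 1045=111.52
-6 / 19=-0.32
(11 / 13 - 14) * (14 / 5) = -2394 / 65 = -36.83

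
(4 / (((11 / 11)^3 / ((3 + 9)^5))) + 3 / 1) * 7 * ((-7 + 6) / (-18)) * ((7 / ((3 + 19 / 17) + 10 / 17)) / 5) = 276370241 / 2400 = 115154.27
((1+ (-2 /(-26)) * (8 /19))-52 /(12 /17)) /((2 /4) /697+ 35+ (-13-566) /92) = -3451281928 /1364049843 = -2.53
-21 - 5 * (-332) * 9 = 14919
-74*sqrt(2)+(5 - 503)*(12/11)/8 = -74*sqrt(2) - 747/11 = -172.56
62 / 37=1.68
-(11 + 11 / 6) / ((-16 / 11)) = 847 / 96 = 8.82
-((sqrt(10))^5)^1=-100*sqrt(10)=-316.23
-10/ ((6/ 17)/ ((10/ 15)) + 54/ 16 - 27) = 1360/ 3141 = 0.43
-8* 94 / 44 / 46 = -94 / 253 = -0.37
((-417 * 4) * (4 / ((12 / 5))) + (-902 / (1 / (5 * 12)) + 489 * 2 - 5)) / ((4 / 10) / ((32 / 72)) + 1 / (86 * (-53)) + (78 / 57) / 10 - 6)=12108475135 / 1074596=11267.93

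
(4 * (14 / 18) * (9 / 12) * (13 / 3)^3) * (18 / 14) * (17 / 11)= 377.26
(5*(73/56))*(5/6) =1825/336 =5.43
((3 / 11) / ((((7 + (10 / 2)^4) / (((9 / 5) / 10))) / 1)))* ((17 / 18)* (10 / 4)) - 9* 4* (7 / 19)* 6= -420455991 / 5283520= -79.58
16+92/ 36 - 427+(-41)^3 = -623965/ 9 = -69329.44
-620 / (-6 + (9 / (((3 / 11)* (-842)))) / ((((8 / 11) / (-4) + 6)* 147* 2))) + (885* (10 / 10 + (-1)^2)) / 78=798653871 / 6337253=126.03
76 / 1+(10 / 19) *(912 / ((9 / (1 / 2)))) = 308 / 3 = 102.67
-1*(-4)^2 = -16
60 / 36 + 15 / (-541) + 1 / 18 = 16501 / 9738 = 1.69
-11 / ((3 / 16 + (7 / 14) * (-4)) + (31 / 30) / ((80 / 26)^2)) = 528000 / 81761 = 6.46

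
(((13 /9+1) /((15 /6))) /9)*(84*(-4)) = -4928 /135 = -36.50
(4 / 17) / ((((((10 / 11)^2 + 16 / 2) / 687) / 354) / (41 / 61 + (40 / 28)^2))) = 17588.41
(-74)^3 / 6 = -67537.33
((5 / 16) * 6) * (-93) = -1395 / 8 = -174.38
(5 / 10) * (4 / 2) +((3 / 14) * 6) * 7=10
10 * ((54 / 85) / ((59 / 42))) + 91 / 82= 463225 / 82246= 5.63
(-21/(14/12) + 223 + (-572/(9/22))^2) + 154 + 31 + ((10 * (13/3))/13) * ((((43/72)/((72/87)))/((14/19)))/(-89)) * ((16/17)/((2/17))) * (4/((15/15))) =7309338313/3738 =1955414.21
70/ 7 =10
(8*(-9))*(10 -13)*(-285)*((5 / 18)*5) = -85500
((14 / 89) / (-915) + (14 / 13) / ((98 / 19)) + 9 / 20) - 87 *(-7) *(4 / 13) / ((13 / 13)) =5574041497 / 29642340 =188.04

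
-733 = -733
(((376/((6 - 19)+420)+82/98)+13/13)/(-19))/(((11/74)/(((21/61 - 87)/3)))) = 194010296/6871711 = 28.23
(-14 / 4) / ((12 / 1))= -7 / 24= -0.29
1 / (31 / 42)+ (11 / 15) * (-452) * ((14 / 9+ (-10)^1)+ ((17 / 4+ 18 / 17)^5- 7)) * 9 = -2118447761329648021 / 169019777280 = -12533727.09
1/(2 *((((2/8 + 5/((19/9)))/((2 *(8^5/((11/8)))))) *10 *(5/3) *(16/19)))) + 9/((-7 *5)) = 248315703/383075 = 648.22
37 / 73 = 0.51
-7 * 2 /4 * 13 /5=-91 /10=-9.10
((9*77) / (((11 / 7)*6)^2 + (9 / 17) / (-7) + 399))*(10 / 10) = 192423 / 135452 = 1.42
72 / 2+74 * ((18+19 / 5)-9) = 4916 / 5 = 983.20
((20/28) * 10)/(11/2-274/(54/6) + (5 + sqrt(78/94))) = -15185700/42313397-16200 * sqrt(1833)/42313397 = -0.38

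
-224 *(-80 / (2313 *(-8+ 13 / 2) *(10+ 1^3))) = -35840 / 76329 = -0.47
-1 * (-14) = 14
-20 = -20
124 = 124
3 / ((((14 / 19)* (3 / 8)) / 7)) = 76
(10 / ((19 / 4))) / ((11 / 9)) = 360 / 209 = 1.72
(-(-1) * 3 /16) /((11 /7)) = 21 /176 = 0.12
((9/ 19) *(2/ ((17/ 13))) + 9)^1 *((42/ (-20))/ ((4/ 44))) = -725571/ 3230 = -224.63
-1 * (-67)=67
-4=-4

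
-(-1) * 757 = 757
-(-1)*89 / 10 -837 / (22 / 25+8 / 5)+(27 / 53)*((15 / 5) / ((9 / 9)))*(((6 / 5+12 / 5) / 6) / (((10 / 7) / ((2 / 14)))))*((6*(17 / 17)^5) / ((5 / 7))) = -2171872 / 6625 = -327.83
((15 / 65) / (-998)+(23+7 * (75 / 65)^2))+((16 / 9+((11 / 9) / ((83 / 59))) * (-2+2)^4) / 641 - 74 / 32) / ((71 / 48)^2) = 17038500569773 / 544994316022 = 31.26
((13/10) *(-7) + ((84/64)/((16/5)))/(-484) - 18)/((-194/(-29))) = -486895993/120186880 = -4.05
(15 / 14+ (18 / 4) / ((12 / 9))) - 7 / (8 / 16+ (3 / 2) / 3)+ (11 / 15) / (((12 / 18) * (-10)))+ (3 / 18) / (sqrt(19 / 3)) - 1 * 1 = -5129 / 1400+ sqrt(57) / 114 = -3.60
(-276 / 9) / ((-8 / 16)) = 184 / 3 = 61.33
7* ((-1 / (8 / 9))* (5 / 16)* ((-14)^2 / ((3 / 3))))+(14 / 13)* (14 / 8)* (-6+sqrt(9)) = -203007 / 416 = -488.00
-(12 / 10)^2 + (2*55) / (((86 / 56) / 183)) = 14089452 / 1075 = 13106.47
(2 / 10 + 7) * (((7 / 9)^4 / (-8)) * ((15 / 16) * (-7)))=16807 / 7776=2.16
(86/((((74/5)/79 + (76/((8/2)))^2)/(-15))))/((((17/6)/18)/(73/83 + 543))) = -12340.56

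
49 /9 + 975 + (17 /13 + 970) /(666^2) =69796035 /71188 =980.45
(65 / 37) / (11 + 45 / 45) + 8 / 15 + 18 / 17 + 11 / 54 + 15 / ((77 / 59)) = 351396539 / 26153820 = 13.44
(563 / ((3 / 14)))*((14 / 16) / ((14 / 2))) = 3941 / 12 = 328.42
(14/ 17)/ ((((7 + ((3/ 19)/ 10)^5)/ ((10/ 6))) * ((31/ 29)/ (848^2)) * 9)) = 361456257145088000000/ 24662688873157647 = 14656.00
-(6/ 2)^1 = -3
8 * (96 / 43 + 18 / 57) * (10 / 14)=83280 / 5719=14.56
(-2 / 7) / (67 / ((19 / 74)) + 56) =-19 / 21077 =-0.00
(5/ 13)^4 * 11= 0.24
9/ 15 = 3/ 5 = 0.60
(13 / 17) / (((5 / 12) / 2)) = 312 / 85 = 3.67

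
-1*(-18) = 18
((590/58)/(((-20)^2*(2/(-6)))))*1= -177/2320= -0.08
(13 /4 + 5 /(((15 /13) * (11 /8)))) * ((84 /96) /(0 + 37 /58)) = 171535 /19536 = 8.78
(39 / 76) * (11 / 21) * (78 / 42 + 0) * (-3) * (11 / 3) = -20449 / 3724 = -5.49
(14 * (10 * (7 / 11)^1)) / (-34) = -490 / 187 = -2.62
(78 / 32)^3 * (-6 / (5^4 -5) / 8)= -177957 / 10158080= -0.02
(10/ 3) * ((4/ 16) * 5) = 25/ 6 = 4.17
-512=-512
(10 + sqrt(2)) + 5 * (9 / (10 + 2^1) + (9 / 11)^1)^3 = sqrt(2) + 2494385 / 85184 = 30.70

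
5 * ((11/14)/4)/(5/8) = 11/7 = 1.57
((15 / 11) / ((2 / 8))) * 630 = 37800 / 11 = 3436.36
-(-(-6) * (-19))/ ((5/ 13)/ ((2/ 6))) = 494/ 5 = 98.80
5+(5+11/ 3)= 41/ 3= 13.67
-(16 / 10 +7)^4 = -3418801 / 625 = -5470.08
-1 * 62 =-62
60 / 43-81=-3423 / 43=-79.60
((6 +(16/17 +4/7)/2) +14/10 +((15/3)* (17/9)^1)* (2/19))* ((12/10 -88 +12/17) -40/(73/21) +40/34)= -185679370694/210442575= -882.33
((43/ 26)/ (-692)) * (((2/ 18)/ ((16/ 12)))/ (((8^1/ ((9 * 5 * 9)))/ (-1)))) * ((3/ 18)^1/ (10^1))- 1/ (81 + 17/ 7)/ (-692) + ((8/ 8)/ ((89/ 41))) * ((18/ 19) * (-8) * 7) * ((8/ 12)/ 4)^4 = -0.02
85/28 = 3.04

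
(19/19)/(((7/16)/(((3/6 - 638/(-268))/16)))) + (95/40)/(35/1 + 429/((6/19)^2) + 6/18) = 6705625/16273362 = 0.41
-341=-341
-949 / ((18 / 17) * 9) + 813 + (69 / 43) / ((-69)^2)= 114301751 / 160218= 713.41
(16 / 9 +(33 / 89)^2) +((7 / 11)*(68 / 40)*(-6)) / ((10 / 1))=49645177 / 39208950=1.27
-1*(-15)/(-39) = -5/13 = -0.38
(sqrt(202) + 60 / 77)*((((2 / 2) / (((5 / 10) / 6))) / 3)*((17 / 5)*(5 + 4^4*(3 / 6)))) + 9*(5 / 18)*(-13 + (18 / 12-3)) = 60421 / 44 + 9044*sqrt(202) / 5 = 27081.08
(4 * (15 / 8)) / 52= 15 / 104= 0.14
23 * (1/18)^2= 23/324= 0.07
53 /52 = 1.02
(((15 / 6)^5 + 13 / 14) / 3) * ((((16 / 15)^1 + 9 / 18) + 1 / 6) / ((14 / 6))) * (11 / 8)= 1052623 / 31360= 33.57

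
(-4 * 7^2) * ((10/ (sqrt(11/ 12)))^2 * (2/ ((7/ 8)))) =-537600/ 11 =-48872.73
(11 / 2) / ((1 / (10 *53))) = 2915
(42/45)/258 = 7/1935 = 0.00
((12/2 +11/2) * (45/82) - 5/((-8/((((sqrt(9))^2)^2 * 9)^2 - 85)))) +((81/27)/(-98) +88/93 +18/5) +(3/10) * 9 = 332111.03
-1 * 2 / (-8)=1 / 4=0.25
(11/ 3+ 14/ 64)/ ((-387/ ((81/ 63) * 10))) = -1865/ 14448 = -0.13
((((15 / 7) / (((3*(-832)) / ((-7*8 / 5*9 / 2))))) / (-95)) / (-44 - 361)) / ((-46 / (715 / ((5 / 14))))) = -0.00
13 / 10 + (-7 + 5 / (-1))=-107 / 10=-10.70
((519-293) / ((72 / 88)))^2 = 6180196 / 81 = 76298.72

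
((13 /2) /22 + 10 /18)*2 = 337 /198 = 1.70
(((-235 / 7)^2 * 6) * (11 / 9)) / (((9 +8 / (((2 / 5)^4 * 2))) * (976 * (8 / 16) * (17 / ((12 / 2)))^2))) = 7289700 / 570985681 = 0.01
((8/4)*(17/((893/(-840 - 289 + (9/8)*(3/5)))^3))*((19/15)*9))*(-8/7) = 893.56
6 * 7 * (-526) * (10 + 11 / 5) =-1347612 / 5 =-269522.40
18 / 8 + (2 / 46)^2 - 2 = 0.25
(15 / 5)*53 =159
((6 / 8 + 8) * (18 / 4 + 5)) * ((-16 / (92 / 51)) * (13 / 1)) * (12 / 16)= -1322685 / 184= -7188.51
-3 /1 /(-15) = 1 /5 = 0.20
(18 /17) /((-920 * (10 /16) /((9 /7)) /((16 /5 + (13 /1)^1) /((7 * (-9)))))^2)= 118098 /337378015625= 0.00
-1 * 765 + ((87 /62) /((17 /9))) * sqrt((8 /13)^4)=-68108139 /89063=-764.72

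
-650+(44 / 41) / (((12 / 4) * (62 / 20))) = -2478010 / 3813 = -649.88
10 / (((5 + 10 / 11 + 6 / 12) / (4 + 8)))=880 / 47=18.72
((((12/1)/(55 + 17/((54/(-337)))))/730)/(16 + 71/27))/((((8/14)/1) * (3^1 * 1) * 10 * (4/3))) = -15309/20261544200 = -0.00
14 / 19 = 0.74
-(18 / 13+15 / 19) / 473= -537 / 116831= -0.00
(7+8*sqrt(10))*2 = 14+16*sqrt(10) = 64.60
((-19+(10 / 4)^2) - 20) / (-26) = 131 / 104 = 1.26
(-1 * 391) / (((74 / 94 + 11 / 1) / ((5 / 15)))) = -11.06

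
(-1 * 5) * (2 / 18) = -5 / 9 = -0.56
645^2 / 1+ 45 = 416070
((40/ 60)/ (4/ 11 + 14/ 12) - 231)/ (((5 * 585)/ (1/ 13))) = -23287/ 3840525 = -0.01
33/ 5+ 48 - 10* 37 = -1577/ 5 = -315.40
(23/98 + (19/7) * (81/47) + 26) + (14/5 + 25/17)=13774533/391510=35.18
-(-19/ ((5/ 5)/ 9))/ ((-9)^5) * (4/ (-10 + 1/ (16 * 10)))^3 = 4980736000/ 26823499006239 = 0.00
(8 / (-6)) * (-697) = 2788 / 3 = 929.33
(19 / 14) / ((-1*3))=-19 / 42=-0.45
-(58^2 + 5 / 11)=-37009 / 11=-3364.45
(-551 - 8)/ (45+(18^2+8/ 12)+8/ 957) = -534963/ 353779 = -1.51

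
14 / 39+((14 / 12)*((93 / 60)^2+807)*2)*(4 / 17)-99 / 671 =1798052411 / 4044300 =444.59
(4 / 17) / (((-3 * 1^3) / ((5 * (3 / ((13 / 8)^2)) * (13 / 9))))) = -1280 / 1989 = -0.64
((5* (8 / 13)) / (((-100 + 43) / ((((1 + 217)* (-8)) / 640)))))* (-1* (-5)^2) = -2725 / 741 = -3.68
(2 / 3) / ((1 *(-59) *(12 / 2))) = -1 / 531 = -0.00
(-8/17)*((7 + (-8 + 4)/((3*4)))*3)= -160/17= -9.41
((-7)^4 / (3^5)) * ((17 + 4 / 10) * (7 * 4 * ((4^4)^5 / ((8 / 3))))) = 267952632956452864 / 135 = 1984834318195947.14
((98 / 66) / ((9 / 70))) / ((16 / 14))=12005 / 1188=10.11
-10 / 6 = -5 / 3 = -1.67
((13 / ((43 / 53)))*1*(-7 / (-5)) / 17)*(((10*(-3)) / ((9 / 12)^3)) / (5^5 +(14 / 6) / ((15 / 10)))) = -617344 / 20569609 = -0.03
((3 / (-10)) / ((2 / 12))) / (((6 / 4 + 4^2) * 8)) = -9 / 700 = -0.01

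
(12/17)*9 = 108/17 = 6.35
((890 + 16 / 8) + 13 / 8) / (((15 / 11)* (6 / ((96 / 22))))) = 476.60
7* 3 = 21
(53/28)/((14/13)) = 689/392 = 1.76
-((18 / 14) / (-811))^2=-81 / 32228329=-0.00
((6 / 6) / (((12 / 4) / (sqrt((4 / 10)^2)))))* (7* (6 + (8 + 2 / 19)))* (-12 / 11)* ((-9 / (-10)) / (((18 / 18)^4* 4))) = -16884 / 5225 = -3.23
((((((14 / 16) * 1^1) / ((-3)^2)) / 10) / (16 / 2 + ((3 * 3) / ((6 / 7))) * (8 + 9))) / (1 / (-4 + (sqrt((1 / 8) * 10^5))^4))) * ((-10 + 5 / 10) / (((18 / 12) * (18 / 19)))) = -32903644991 / 604260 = -54452.79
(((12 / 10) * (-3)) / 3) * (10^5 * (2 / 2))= -120000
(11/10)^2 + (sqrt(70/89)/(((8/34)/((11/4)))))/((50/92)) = 121/100 + 4301 * sqrt(6230)/17800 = 20.28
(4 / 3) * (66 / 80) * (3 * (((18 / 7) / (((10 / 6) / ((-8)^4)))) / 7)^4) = 39491058577895162118144 / 18015003125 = 2192120551069.58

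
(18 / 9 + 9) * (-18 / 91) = -198 / 91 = -2.18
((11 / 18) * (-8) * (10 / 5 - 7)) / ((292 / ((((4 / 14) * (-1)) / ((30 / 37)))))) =-0.03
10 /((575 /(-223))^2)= 99458 /66125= 1.50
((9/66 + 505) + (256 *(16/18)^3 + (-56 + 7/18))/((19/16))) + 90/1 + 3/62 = 3305111122/4723191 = 699.76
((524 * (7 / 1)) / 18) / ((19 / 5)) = 9170 / 171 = 53.63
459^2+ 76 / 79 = 16643875 / 79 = 210681.96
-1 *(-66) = 66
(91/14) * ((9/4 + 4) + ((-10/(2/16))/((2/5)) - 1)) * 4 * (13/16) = -131651/32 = -4114.09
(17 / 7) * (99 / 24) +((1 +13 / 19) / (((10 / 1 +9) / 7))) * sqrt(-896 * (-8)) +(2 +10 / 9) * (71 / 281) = 63.34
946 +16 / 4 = 950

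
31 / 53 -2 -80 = -4315 / 53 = -81.42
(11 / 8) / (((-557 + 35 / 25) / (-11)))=605 / 22224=0.03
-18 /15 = -1.20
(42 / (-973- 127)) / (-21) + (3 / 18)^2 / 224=4307 / 2217600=0.00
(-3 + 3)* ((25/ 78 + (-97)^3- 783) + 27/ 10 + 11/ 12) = 0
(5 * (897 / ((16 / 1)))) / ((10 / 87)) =78039 / 32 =2438.72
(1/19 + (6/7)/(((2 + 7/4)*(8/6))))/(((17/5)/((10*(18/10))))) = 2682/2261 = 1.19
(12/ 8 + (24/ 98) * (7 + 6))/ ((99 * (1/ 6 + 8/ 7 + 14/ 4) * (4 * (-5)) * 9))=-17/ 311080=-0.00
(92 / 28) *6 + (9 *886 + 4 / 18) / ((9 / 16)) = 8049194 / 567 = 14196.11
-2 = -2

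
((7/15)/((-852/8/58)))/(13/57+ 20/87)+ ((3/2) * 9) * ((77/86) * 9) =15007946891/138667260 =108.23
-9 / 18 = -1 / 2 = -0.50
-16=-16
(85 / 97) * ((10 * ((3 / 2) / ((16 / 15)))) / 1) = 19125 / 1552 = 12.32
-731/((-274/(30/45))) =731/411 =1.78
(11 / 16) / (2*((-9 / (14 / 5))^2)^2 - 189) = 26411 / 940626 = 0.03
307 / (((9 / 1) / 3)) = 307 / 3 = 102.33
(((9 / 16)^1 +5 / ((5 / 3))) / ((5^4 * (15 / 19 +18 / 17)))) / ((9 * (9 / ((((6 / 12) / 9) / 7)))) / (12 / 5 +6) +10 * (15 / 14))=42959 / 17074200000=0.00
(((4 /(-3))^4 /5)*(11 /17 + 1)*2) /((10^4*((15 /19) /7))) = 119168 /64546875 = 0.00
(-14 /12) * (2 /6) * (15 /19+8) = -1169 /342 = -3.42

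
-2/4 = -1/2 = -0.50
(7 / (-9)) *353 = -274.56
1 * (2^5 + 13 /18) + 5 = 679 /18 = 37.72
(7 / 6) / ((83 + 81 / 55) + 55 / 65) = 5005 / 366018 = 0.01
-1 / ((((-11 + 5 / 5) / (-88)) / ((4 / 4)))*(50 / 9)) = -198 / 125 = -1.58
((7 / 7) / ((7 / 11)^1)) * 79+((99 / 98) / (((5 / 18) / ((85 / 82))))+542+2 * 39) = 3005113 / 4018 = 747.91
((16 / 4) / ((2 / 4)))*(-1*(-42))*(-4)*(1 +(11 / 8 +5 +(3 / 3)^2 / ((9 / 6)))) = -10808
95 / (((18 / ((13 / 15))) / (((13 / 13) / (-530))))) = -247 / 28620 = -0.01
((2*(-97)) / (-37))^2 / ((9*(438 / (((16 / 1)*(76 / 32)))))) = 715084 / 2698299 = 0.27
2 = 2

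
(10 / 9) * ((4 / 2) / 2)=10 / 9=1.11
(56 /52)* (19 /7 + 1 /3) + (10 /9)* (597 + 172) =100354 /117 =857.73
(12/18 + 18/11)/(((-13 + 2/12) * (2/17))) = -1292/847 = -1.53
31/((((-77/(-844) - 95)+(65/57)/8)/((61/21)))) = -60648152/63826189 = -0.95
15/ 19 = 0.79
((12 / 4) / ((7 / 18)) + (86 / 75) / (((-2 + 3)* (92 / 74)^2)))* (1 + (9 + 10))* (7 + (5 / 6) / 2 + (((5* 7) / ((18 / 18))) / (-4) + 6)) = 18787876 / 23805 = 789.24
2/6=0.33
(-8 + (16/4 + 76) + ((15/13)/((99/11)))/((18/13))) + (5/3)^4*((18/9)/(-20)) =5777/81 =71.32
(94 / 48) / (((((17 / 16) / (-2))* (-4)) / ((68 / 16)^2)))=799 / 48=16.65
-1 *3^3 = -27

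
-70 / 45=-14 / 9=-1.56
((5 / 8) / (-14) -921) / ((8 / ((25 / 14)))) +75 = -1638125 / 12544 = -130.59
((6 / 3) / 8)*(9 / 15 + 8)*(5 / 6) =43 / 24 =1.79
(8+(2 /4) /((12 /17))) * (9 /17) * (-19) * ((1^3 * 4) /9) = -3971 /102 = -38.93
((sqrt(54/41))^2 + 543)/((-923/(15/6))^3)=-2789625/257916393176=-0.00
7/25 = 0.28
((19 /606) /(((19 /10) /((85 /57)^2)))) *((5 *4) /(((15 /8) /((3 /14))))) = 0.08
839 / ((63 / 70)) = 8390 / 9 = 932.22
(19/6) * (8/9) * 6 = 152/9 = 16.89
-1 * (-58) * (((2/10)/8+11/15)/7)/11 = 377/660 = 0.57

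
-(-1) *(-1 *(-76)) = 76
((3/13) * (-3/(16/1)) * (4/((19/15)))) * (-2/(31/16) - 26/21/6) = 36285/214396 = 0.17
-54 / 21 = -18 / 7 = -2.57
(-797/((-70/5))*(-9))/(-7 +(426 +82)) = -2391/2338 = -1.02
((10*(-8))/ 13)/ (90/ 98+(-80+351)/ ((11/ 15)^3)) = -130438/ 14584869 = -0.01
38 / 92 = 0.41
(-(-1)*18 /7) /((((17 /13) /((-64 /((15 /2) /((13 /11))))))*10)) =-64896 /32725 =-1.98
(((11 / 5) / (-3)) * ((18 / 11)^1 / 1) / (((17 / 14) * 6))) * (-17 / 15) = 14 / 75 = 0.19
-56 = -56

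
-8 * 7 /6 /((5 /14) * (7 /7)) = -392 /15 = -26.13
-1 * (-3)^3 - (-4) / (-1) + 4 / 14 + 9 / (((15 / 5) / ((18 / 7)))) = 31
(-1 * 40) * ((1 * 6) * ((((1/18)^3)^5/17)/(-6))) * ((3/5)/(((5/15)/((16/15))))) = 0.00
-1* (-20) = 20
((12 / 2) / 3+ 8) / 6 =5 / 3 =1.67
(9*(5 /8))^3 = 91125 /512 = 177.98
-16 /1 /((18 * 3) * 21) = -8 /567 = -0.01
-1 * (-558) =558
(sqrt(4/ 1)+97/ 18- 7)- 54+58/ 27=-2779/ 54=-51.46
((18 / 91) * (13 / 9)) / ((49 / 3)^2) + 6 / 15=33704 / 84035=0.40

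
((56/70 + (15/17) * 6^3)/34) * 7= 56938/1445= 39.40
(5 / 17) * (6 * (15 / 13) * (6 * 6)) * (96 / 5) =311040 / 221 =1407.42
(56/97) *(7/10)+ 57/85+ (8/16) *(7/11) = 252657/181390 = 1.39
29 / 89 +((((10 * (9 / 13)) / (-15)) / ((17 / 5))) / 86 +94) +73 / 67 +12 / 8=10983512049 / 113332778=96.91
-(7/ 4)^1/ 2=-7/ 8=-0.88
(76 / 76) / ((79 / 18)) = 0.23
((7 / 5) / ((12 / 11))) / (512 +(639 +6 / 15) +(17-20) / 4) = 77 / 69039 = 0.00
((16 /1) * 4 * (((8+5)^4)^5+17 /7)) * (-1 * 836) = -7117891072678556052216170496 /7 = -1016841581811222293173739000.00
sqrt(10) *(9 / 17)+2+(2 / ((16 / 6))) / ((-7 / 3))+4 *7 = 9 *sqrt(10) / 17+831 / 28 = 31.35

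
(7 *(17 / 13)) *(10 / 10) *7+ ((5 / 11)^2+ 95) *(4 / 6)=200633 / 1573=127.55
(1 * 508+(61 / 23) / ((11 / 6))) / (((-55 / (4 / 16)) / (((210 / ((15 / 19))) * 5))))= -8571185 / 2783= -3079.84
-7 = -7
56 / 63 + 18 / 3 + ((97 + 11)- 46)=620 / 9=68.89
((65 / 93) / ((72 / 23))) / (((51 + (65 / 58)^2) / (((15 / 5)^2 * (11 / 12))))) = 601315 / 17059176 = 0.04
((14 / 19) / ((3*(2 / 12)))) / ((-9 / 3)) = -28 / 57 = -0.49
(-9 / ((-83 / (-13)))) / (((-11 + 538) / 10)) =-0.03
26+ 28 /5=158 /5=31.60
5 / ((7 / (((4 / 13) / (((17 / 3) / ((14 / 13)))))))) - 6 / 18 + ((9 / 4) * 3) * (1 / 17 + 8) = 54.11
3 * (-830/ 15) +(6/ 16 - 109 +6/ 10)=-10961/ 40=-274.02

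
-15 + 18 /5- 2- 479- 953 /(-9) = -17393 /45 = -386.51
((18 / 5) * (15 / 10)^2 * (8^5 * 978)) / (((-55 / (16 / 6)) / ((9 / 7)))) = -31149785088 / 1925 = -16181706.54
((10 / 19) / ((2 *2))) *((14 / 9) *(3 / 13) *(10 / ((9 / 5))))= 1750 / 6669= 0.26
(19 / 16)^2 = 361 / 256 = 1.41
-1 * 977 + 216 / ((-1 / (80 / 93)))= -36047 / 31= -1162.81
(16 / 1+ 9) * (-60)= -1500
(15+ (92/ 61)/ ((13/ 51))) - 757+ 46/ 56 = -16325753/ 22204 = -735.26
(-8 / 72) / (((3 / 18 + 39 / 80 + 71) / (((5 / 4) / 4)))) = -25 / 51591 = -0.00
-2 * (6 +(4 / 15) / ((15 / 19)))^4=-8270049285152 / 2562890625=-3226.84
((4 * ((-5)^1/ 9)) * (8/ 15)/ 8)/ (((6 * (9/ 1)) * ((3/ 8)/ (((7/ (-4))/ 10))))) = 14/ 10935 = 0.00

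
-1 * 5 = -5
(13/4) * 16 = 52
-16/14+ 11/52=-339/364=-0.93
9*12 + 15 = 123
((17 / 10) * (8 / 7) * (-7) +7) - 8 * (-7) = 247 / 5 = 49.40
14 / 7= 2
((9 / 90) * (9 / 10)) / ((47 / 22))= 99 / 2350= 0.04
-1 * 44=-44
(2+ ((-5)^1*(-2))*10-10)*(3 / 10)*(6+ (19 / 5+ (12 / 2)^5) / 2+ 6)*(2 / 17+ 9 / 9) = 120362.14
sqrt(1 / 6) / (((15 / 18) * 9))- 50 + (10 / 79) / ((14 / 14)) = -3940 / 79 + sqrt(6) / 45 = -49.82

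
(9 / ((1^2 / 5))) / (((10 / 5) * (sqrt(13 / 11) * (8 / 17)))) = 43.98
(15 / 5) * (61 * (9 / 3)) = 549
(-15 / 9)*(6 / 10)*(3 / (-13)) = 0.23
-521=-521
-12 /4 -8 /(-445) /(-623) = -3.00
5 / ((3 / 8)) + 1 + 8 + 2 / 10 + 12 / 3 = 398 / 15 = 26.53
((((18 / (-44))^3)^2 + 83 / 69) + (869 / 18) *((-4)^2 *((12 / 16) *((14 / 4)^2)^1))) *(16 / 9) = 55529488662037 / 4400557524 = 12618.74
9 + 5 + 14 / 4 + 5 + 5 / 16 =365 / 16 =22.81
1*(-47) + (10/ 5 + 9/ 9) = -44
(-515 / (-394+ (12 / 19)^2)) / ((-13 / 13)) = -1.31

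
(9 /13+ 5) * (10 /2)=370 /13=28.46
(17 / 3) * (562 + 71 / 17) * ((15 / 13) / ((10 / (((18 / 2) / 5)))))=17325 / 26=666.35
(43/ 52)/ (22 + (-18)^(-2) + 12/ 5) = 17415/ 513929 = 0.03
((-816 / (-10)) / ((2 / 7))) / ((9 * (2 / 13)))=3094 / 15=206.27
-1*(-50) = 50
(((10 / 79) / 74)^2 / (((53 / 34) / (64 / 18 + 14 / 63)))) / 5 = 5780 / 4075454133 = 0.00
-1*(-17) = 17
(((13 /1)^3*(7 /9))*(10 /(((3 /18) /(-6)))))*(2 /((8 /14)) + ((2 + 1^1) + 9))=-9534980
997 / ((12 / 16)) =3988 / 3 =1329.33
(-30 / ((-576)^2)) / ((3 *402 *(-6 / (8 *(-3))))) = -5 / 16671744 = -0.00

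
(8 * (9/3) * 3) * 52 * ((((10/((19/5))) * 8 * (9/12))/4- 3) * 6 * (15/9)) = 673920/19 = 35469.47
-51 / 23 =-2.22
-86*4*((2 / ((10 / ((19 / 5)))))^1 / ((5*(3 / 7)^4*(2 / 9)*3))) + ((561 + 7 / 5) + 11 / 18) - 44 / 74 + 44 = -429186107 / 249750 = -1718.46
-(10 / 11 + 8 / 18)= -134 / 99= -1.35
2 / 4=1 / 2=0.50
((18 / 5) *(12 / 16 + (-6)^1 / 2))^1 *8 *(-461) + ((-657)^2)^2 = 931604445369 / 5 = 186320889073.80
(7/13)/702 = 7/9126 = 0.00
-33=-33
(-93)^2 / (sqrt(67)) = 8649* sqrt(67) / 67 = 1056.64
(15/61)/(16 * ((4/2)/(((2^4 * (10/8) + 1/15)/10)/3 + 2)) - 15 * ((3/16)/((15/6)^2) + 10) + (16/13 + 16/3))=-14051700/7537003291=-0.00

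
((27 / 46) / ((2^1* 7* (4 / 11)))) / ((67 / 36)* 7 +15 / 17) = 45441 / 5482372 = 0.01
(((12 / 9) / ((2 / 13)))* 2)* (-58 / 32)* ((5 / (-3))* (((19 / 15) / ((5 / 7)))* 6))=50141 / 90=557.12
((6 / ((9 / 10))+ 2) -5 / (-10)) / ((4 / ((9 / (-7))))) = -165 / 56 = -2.95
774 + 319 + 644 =1737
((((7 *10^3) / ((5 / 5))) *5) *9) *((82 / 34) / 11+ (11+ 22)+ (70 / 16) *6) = 3503036250 / 187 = 18732814.17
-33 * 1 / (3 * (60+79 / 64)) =-0.18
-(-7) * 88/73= 616/73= 8.44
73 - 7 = 66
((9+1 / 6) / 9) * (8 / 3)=2.72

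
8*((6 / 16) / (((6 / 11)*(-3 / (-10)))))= 55 / 3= 18.33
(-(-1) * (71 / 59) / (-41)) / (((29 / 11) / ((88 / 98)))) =-34364 / 3437399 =-0.01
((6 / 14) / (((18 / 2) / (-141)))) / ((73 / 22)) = -2.02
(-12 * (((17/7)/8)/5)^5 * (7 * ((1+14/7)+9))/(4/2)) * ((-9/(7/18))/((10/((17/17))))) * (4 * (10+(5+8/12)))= 16216186797/268912000000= 0.06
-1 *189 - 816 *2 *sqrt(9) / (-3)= 1443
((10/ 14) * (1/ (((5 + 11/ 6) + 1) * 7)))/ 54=5/ 20727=0.00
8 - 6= 2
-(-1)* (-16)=-16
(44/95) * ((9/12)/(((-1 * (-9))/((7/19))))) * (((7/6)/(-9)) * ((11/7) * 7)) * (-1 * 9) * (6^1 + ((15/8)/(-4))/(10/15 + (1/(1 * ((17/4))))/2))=2733269/2772480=0.99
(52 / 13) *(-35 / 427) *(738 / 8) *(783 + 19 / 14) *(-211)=4274848395 / 854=5005677.28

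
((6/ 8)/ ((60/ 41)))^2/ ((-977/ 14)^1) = -11767/ 3126400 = -0.00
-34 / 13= -2.62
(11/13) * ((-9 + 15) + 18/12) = 165/26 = 6.35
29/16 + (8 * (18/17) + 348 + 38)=107789/272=396.28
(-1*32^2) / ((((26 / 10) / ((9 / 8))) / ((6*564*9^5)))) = -1150973660160 / 13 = -88536435396.92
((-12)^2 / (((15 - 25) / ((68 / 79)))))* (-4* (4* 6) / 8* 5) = 58752 / 79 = 743.70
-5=-5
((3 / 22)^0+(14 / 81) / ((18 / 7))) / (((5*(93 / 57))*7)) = 14782 / 790965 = 0.02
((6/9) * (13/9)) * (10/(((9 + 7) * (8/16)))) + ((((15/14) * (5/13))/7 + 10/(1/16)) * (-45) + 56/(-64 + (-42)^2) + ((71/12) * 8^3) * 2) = -8352986314/7309575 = -1142.75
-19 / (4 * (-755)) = 19 / 3020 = 0.01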